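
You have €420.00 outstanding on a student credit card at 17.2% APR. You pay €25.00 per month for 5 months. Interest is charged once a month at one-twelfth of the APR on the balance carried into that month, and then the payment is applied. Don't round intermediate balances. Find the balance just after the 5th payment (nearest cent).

€322.34

Monthly rate r = 17.2%/12 = 1.43333% = 0.0143333.
Each month: B ← B·(1+r) − €25.00.
Month 1: interest €6.02; balance after payment €401.02.
Month 2: interest €5.75; balance after payment €381.77.
Month 3: interest €5.47; balance after payment €362.24.
Month 4: interest €5.19; balance after payment €342.43.
Month 5: interest €4.91; balance after payment €322.34.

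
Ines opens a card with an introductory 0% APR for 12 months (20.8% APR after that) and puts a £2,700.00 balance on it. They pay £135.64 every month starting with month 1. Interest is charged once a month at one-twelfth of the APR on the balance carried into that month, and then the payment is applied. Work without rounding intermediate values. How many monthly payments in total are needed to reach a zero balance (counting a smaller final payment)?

21 payments

Promo months 1–12 at r₀ = 0%/12 = 0; months 13+ at r₁ = 20.8%/12 = 0.0173333.
After month 12 (no interest yet): B = £2,700.00 − 12·£135.64 = £1,072.32.
Then at r₁ with £135.64/mo: n₂ = −ln(1 − r₁·B/P)/ln(1+r₁) ≈ 8.58 → 9 more payments.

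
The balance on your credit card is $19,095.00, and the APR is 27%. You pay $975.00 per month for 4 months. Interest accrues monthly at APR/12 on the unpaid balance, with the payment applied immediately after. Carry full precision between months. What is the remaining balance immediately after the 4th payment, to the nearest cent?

Monthly rate r = 27%/12 = 2.25% = 0.0225.
Each month: B ← B·(1+r) − $975.00.
Month 1: interest $429.64; balance after payment $18,549.64.
Month 2: interest $417.37; balance after payment $17,992.00.
Month 3: interest $404.82; balance after payment $17,421.82.
Month 4: interest $391.99; balance after payment $16,838.82.

$16,838.82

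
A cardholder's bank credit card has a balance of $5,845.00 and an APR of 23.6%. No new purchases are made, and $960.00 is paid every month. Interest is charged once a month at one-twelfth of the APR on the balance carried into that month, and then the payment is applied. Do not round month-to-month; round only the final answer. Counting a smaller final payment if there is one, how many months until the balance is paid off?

7 months

Monthly rate r = 23.6%/12 = 1.96667% = 0.0196667.
Recurrence: B ← B·(1+r) − $960.00.
Month 1: interest $114.95; balance after payment $4,999.95.
Month 2: interest $98.33; balance after payment $4,138.28.
Closed form: n = −ln(1 − rB₀/P)/ln(1+r) = −ln(0.88026)/ln(1.01967) ≈ 6.549, so the balance reaches zero during payment 7.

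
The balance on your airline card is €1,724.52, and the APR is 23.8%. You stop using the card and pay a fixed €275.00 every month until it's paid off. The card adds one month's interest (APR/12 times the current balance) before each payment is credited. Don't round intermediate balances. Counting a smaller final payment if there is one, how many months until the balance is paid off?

7 months

Monthly rate r = 23.8%/12 = 1.98333% = 0.0198333.
Recurrence: B ← B·(1+r) − €275.00.
Month 1: interest €34.20; balance after payment €1,483.72.
Month 2: interest €29.43; balance after payment €1,238.15.
Closed form: n = −ln(1 − rB₀/P)/ln(1+r) = −ln(0.87563)/ln(1.01983) ≈ 6.763, so the balance reaches zero during payment 7.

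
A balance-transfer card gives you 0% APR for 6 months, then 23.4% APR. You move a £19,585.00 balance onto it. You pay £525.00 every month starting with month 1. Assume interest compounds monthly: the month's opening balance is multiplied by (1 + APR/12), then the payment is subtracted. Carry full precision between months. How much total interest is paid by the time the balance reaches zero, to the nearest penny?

£9,194.02

Promo months 1–6 at r₀ = 0%/12 = 0; months 7+ at r₁ = 23.4%/12 = 0.0195.
After month 6 (no interest yet): B = £19,585.00 − 6·£525.00 = £16,435.00.
Then at r₁ with £525.00/mo: n₂ = −ln(1 − r₁·B/P)/ln(1+r₁) ≈ 48.82 → 49 more payments.
Total paid = 54·£525.00 + £429.02 = £28,779.02; interest = £28,779.02 − £19,585.00 = £9,194.02.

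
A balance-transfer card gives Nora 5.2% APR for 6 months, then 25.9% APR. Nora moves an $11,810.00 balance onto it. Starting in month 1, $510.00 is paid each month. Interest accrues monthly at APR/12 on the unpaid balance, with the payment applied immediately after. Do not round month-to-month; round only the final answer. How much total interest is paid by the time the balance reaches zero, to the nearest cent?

$2,746.73

Promo months 1–6 at r₀ = 5.2%/12 = 0.00433333; months 7+ at r₁ = 25.9%/12 = 0.0215833.
After month 6: iterate B ← B·(1+r₀) − $510.00 for 6 months → $9,027.06.
Then at r₁ with $510.00/mo: n₂ = −ln(1 − r₁·B/P)/ln(1+r₁) ≈ 22.54 → 23 more payments.
Total paid = 28·$510.00 + $276.73 = $14,556.73; interest = $14,556.73 − $11,810.00 = $2,746.73.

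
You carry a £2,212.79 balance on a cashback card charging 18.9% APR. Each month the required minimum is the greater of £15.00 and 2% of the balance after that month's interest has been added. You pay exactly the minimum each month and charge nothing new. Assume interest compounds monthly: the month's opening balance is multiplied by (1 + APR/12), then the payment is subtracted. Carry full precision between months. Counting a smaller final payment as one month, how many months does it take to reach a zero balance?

Monthly rate r = 18.9%/12 = 1.575% = 0.01575.
While 2% of the post-interest balance exceeds £15.00, each month B ← (B·(1+r))·(1 − 0.02), i.e. B shrinks by the factor (1+r)·0.98 = 0.99543.
This holds for months 1–240. Entering month 241 the balance is £737.97; 2% of the post-interest balance is now below £15.00, so the flat £15.00 minimum applies from here.
From month 241 a fixed £15.00 at rate r clears £737.97 in 96 more payments. Total: 240 + 96 = 336 months.

336 months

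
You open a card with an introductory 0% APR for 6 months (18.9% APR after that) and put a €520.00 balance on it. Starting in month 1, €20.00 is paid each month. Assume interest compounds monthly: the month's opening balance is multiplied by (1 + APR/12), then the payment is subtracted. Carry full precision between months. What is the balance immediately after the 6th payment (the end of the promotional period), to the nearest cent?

€400.00

Promo months 1–6 at r₀ = 0%/12 = 0; months 7+ at r₁ = 18.9%/12 = 0.01575.
After month 6 (no interest yet): B = €520.00 − 6·€20.00 = €400.00.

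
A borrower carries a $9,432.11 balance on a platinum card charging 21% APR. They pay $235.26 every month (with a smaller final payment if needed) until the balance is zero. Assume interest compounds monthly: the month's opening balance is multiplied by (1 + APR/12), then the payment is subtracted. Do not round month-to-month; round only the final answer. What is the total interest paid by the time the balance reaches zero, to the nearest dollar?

Monthly rate r = 21%/12 = 1.75% = 0.0175.
Payoff takes n = ⌈−ln(1 − rB₀/P)/ln(1+r)⌉ = ⌈69.710⌉ = 70 payments; the last is $167.41.
Total paid = 69·$235.26 + $167.41 = $16,400.35.
Total interest = total paid − principal = $16,400.35 − $9,432.11 = $6,968.24.

$6,968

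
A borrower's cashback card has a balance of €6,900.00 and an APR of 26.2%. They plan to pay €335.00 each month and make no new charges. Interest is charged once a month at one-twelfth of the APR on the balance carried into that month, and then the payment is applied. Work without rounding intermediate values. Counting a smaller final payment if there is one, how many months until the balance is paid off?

28 months

Monthly rate r = 26.2%/12 = 2.18333% = 0.0218333.
Recurrence: B ← B·(1+r) − €335.00.
Month 1: interest €150.65; balance after payment €6,715.65.
Month 2: interest €146.63; balance after payment €6,527.28.
Closed form: n = −ln(1 − rB₀/P)/ln(1+r) = −ln(0.5503)/ln(1.02183) ≈ 27.655, so the balance reaches zero during payment 28.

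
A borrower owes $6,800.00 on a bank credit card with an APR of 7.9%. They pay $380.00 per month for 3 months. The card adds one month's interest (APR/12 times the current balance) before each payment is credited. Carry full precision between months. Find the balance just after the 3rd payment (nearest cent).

$5,787.66

Monthly rate r = 7.9%/12 = 0.658333% = 0.00658333.
Each month: B ← B·(1+r) − $380.00.
Month 1: interest $44.77; balance after payment $6,464.77.
Month 2: interest $42.56; balance after payment $6,127.33.
Month 3: interest $40.34; balance after payment $5,787.66.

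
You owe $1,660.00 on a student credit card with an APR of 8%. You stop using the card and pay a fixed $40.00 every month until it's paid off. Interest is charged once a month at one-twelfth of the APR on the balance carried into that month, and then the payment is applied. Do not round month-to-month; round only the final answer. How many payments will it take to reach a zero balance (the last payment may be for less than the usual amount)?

49 payments

Monthly rate r = 8%/12 = 0.666667% = 0.00666667.
Recurrence: B ← B·(1+r) − $40.00.
Month 1: interest $11.07; balance after payment $1,631.07.
Month 2: interest $10.87; balance after payment $1,601.94.
Closed form: n = −ln(1 − rB₀/P)/ln(1+r) = −ln(0.72333)/ln(1.00667) ≈ 48.745, so the balance reaches zero during payment 49.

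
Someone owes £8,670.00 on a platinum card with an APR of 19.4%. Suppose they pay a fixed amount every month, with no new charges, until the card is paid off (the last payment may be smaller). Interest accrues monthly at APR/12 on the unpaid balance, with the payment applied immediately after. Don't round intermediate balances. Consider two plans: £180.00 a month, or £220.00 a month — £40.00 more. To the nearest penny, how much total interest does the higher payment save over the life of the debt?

Monthly rate r = 19.4%/12 = 1.61667% = 0.0161667.
At £180.00/mo: n = ⌈−ln(1 − rB₀/P)/ln(1+r)⌉ = 95 payments (last £7.89); total interest = total paid − £8,670.00 = £8,257.89.
At £220.00/mo: 64 payments (last £45.71); total interest £5,235.71.
Interest saved = £8,257.89 − £5,235.71 = £3,022.18.

£3,022.18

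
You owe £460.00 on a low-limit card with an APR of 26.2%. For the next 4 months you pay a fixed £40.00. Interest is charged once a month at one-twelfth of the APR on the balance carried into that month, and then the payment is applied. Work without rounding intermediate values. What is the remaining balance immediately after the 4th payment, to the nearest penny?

Monthly rate r = 26.2%/12 = 2.18333% = 0.0218333.
Each month: B ← B·(1+r) − £40.00.
Month 1: interest £10.04; balance after payment £430.04.
Month 2: interest £9.39; balance after payment £399.43.
Month 3: interest £8.72; balance after payment £368.15.
Month 4: interest £8.04; balance after payment £336.19.

£336.19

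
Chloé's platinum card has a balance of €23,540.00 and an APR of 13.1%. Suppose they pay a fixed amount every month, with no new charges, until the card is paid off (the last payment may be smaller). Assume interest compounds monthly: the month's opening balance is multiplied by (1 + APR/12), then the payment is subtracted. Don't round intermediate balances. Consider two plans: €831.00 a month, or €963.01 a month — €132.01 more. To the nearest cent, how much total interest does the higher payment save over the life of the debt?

€783.49

Monthly rate r = 13.1%/12 = 1.09167% = 0.0109167.
At €831.00/mo: n = ⌈−ln(1 − rB₀/P)/ln(1+r)⌉ = 35 payments (last €62.10); total interest = total paid − €23,540.00 = €4,776.10.
At €963.01/mo: 29 payments (last €568.33); total interest €3,992.61.
Interest saved = €4,776.10 − €3,992.61 = €783.49.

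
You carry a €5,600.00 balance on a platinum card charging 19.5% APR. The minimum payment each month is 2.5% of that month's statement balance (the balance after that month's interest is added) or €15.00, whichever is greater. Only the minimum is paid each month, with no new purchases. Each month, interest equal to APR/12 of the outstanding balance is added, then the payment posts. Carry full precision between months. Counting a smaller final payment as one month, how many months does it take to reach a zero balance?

308 months

Monthly rate r = 19.5%/12 = 1.625% = 0.01625.
While 2.5% of the post-interest balance exceeds €15.00, each month B ← (B·(1+r))·(1 − 0.025), i.e. B shrinks by the factor (1+r)·0.975 = 0.99084.
This holds for months 1–245. Entering month 246 the balance is €588.11; 2.5% of the post-interest balance is now below €15.00, so the flat €15.00 minimum applies from here.
From month 246 a fixed €15.00 at rate r clears €588.11 in 63 more payments. Total: 245 + 63 = 308 months.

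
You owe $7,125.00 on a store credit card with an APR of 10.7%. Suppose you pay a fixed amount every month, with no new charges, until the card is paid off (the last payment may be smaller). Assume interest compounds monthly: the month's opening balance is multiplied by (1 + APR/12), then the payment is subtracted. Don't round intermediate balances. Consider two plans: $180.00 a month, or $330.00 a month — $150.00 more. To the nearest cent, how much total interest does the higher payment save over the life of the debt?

$877.93

Monthly rate r = 10.7%/12 = 0.891667% = 0.00891667.
At $180.00/mo: n = ⌈−ln(1 − rB₀/P)/ln(1+r)⌉ = 50 payments (last $7.20); total interest = total paid − $7,125.00 = $1,702.20.
At $330.00/mo: 25 payments (last $29.27); total interest $824.27.
Interest saved = $1,702.20 − $824.27 = $877.93.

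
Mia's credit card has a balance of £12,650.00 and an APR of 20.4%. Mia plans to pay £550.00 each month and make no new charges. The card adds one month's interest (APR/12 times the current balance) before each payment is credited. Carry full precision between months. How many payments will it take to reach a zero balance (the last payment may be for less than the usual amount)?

30 payments

Monthly rate r = 20.4%/12 = 1.7% = 0.017.
Recurrence: B ← B·(1+r) − £550.00.
Month 1: interest £215.05; balance after payment £12,315.05.
Month 2: interest £209.36; balance after payment £11,974.41.
Closed form: n = −ln(1 − rB₀/P)/ln(1+r) = −ln(0.609)/ln(1.017) ≈ 29.420, so the balance reaches zero during payment 30.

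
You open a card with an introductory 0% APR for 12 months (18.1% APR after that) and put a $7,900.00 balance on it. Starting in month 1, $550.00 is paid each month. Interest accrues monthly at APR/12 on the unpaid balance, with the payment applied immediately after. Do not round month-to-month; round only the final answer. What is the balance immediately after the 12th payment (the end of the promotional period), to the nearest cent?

Promo months 1–12 at r₀ = 0%/12 = 0; months 13+ at r₁ = 18.1%/12 = 0.0150833.
After month 12 (no interest yet): B = $7,900.00 − 12·$550.00 = $1,300.00.

$1,300.00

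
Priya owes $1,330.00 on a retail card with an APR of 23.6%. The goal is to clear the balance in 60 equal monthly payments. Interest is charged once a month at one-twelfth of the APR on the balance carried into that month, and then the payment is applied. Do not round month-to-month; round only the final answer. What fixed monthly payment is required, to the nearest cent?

Monthly rate r = 23.6%/12 = 1.96667% = 0.0196667.
Level-payment amortization: P = B₀·r / (1 − (1+r)^(−n)) = 1330.00·0.0196667 / (1 − 1.01967^(−60)).
Denominator 1 − (1+r)^(−60) = 0.68918164.
P = 26.1567 / 0.68918164 ≈ 37.95.

$37.95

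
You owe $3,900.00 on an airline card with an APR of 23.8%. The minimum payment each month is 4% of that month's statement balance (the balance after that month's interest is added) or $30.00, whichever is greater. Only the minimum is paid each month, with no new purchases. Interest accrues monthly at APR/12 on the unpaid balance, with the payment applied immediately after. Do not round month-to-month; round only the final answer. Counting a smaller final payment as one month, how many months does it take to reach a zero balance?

Monthly rate r = 23.8%/12 = 1.98333% = 0.0198333.
While 4% of the post-interest balance exceeds $30.00, each month B ← (B·(1+r))·(1 − 0.04), i.e. B shrinks by the factor (1+r)·0.96 = 0.97904.
This holds for months 1–79. Entering month 80 the balance is $731.64; 4% of the post-interest balance is now below $30.00, so the flat $30.00 minimum applies from here.
From month 80 a fixed $30.00 at rate r clears $731.64 in 34 more payments. Total: 79 + 34 = 113 months.

113 months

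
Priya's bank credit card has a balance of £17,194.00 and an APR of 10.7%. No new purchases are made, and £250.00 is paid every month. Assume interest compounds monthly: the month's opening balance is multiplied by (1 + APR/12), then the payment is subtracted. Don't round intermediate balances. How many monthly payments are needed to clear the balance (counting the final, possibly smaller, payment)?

Monthly rate r = 10.7%/12 = 0.891667% = 0.00891667.
Recurrence: B ← B·(1+r) − £250.00.
Month 1: interest £153.31; balance after payment £17,097.31.
Month 2: interest £152.45; balance after payment £16,999.76.
Closed form: n = −ln(1 − rB₀/P)/ln(1+r) = −ln(0.38675)/ln(1.00892) ≈ 107.015, so the balance reaches zero during payment 108.

108 payments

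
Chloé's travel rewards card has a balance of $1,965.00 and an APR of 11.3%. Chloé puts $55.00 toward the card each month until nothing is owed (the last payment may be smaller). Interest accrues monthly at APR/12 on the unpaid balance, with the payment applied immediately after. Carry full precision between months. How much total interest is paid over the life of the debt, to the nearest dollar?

Monthly rate r = 11.3%/12 = 0.941667% = 0.00941667.
Payoff takes n = ⌈−ln(1 − rB₀/P)/ln(1+r)⌉ = ⌈43.758⌉ = 44 payments; the last is $41.72.
Total paid = 43·$55.00 + $41.72 = $2,406.72.
Total interest = total paid − principal = $2,406.72 − $1,965.00 = $441.72.

$442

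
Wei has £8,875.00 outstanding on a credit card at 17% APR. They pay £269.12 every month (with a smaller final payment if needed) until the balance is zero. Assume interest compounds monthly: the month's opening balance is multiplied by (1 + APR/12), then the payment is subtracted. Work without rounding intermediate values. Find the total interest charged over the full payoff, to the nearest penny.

£3,169.88

Monthly rate r = 17%/12 = 1.41667% = 0.0141667.
Payoff takes n = ⌈−ln(1 − rB₀/P)/ln(1+r)⌉ = ⌈44.755⌉ = 45 payments; the last is £203.60.
Total paid = 44·£269.12 + £203.60 = £12,044.88.
Total interest = total paid − principal = £12,044.88 − £8,875.00 = £3,169.88.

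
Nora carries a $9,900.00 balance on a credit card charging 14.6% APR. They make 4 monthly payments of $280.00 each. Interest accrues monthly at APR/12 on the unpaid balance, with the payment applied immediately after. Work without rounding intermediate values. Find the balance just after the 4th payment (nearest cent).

Monthly rate r = 14.6%/12 = 1.21667% = 0.0121667.
Each month: B ← B·(1+r) − $280.00.
Month 1: interest $120.45; balance after payment $9,740.45.
Month 2: interest $118.51; balance after payment $9,578.96.
Month 3: interest $116.54; balance after payment $9,415.50.
Month 4: interest $114.56; balance after payment $9,250.06.

$9,250.06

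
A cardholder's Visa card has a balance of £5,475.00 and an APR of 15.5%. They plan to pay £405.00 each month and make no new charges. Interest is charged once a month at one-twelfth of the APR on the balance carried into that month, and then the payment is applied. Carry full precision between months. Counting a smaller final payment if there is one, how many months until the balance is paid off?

15 payments

Monthly rate r = 15.5%/12 = 1.29167% = 0.0129167.
Recurrence: B ← B·(1+r) − £405.00.
Month 1: interest £70.72; balance after payment £5,140.72.
Month 2: interest £66.40; balance after payment £4,802.12.
Closed form: n = −ln(1 − rB₀/P)/ln(1+r) = −ln(0.82539)/ln(1.01292) ≈ 14.953, so the balance reaches zero during payment 15.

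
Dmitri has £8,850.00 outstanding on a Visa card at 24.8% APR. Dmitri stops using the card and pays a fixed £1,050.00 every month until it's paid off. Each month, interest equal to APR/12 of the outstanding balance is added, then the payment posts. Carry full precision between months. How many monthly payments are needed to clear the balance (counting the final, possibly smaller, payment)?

Monthly rate r = 24.8%/12 = 2.06667% = 0.0206667.
Recurrence: B ← B·(1+r) − £1,050.00.
Month 1: interest £182.90; balance after payment £7,982.90.
Month 2: interest £164.98; balance after payment £7,097.88.
Closed form: n = −ln(1 − rB₀/P)/ln(1+r) = −ln(0.82581)/ln(1.02067) ≈ 9.356, so the balance reaches zero during payment 10.

10 months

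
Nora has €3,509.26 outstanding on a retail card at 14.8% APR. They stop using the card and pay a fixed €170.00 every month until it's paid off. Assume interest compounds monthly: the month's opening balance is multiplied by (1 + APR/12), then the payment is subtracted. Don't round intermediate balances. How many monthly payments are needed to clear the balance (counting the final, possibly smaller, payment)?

24 payments

Monthly rate r = 14.8%/12 = 1.23333% = 0.0123333.
Recurrence: B ← B·(1+r) − €170.00.
Month 1: interest €43.28; balance after payment €3,382.54.
Month 2: interest €41.72; balance after payment €3,254.26.
Closed form: n = −ln(1 − rB₀/P)/ln(1+r) = −ln(0.74541)/ln(1.01233) ≈ 23.970, so the balance reaches zero during payment 24.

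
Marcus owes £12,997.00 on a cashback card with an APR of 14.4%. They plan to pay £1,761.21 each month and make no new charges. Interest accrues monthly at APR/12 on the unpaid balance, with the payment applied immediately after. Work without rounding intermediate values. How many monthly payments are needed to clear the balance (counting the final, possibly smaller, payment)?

8 months

Monthly rate r = 14.4%/12 = 1.2% = 0.012.
Recurrence: B ← B·(1+r) − £1,761.21.
Month 1: interest £155.96; balance after payment £11,391.75.
Month 2: interest £136.70; balance after payment £9,767.25.
Closed form: n = −ln(1 − rB₀/P)/ln(1+r) = −ln(0.91144)/ln(1.012) ≈ 7.773, so the balance reaches zero during payment 8.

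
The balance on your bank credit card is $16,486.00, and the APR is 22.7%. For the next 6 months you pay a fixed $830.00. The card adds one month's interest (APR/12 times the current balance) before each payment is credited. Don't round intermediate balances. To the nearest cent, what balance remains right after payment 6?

$13,226.38

Monthly rate r = 22.7%/12 = 1.89167% = 0.0189167.
Each month: B ← B·(1+r) − $830.00.
Month 1: interest $311.86; balance after payment $15,967.86.
Month 2: interest $302.06; balance after payment $15,439.92.
Month 3: interest $292.07; balance after payment $14,901.99.
Month 4: interest $281.90; balance after payment $14,353.89.
Month 5: interest $271.53; balance after payment $13,795.41.
Month 6: interest $260.96; balance after payment $13,226.38.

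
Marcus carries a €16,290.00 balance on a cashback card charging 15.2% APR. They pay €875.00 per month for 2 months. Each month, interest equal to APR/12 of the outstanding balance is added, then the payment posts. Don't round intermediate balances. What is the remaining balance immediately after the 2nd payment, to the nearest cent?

€14,944.21

Monthly rate r = 15.2%/12 = 1.26667% = 0.0126667.
Each month: B ← B·(1+r) − €875.00.
Month 1: interest €206.34; balance after payment €15,621.34.
Month 2: interest €197.87; balance after payment €14,944.21.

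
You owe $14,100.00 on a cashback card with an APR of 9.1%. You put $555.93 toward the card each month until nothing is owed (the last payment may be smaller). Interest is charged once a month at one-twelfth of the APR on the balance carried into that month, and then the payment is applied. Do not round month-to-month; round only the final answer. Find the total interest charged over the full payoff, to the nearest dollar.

Monthly rate r = 9.1%/12 = 0.758333% = 0.00758333.
Payoff takes n = ⌈−ln(1 − rB₀/P)/ln(1+r)⌉ = ⌈28.275⌉ = 29 payments; the last is $153.19.
Total paid = 28·$555.93 + $153.19 = $15,719.23.
Total interest = total paid − principal = $15,719.23 − $14,100.00 = $1,619.23.

$1,619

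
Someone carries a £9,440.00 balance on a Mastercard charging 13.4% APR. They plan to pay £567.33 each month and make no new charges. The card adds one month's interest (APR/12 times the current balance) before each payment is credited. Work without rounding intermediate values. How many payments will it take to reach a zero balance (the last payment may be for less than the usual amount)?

Monthly rate r = 13.4%/12 = 1.11667% = 0.0111667.
Recurrence: B ← B·(1+r) − £567.33.
Month 1: interest £105.41; balance after payment £8,978.08.
Month 2: interest £100.26; balance after payment £8,511.01.
Closed form: n = −ln(1 − rB₀/P)/ln(1+r) = −ln(0.81419)/ln(1.01117) ≈ 18.511, so the balance reaches zero during payment 19.

19 months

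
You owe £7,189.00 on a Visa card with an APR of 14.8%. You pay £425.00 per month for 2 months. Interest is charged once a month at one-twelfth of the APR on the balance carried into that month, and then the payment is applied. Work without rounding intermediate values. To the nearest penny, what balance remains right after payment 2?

£6,512.18

Monthly rate r = 14.8%/12 = 1.23333% = 0.0123333.
Each month: B ← B·(1+r) − £425.00.
Month 1: interest £88.66; balance after payment £6,852.66.
Month 2: interest £84.52; balance after payment £6,512.18.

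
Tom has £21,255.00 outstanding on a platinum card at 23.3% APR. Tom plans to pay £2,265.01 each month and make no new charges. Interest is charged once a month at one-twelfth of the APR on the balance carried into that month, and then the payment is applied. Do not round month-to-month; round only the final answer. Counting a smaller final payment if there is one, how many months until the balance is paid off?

Monthly rate r = 23.3%/12 = 1.94167% = 0.0194167.
Recurrence: B ← B·(1+r) − £2,265.01.
Month 1: interest £412.70; balance after payment £19,402.69.
Month 2: interest £376.74; balance after payment £17,514.42.
Closed form: n = −ln(1 − rB₀/P)/ln(1+r) = −ln(0.81779)/ln(1.01942) ≈ 10.460, so the balance reaches zero during payment 11.

11 payments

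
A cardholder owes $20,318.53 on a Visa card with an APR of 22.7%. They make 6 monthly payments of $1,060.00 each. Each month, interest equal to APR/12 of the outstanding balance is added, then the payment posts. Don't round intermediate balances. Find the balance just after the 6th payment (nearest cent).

Monthly rate r = 22.7%/12 = 1.89167% = 0.0189167.
Each month: B ← B·(1+r) − $1,060.00.
Month 1: interest $384.36; balance after payment $19,642.89.
Month 2: interest $371.58; balance after payment $18,954.47.
Month 3: interest $358.56; balance after payment $18,253.02.
Month 4: interest $345.29; balance after payment $17,538.31.
Month 5: interest $331.77; balance after payment $16,810.07.
Month 6: interest $317.99; balance after payment $16,068.07.

$16,068.07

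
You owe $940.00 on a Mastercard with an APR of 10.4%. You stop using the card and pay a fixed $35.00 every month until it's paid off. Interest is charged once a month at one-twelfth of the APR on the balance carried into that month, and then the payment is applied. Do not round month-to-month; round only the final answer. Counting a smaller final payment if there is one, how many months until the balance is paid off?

31 payments

Monthly rate r = 10.4%/12 = 0.866667% = 0.00866667.
Recurrence: B ← B·(1+r) − $35.00.
Month 1: interest $8.15; balance after payment $913.15.
Month 2: interest $7.91; balance after payment $886.06.
Closed form: n = −ln(1 − rB₀/P)/ln(1+r) = −ln(0.76724)/ln(1.00867) ≈ 30.704, so the balance reaches zero during payment 31.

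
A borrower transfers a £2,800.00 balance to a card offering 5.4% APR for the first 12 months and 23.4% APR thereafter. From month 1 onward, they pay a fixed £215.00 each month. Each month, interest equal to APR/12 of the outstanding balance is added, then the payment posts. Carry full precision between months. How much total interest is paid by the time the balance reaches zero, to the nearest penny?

£98.20

Promo months 1–12 at r₀ = 5.4%/12 = 0.0045; months 13+ at r₁ = 23.4%/12 = 0.0195.
After month 12: iterate B ← B·(1+r₀) − £215.00 for 12 months → £310.18.
Then at r₁ with £215.00/mo: n₂ = −ln(1 − r₁·B/P)/ln(1+r₁) ≈ 1.48 → 2 more payments.
Total paid = 13·£215.00 + £103.20 = £2,898.20; interest = £2,898.20 − £2,800.00 = £98.20.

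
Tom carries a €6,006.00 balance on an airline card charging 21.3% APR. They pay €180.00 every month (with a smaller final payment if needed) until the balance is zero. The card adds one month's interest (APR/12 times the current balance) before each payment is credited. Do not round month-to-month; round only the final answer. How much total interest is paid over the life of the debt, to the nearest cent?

€3,172.09

Monthly rate r = 21.3%/12 = 1.775% = 0.01775.
Payoff takes n = ⌈−ln(1 − rB₀/P)/ln(1+r)⌉ = ⌈50.989⌉ = 51 payments; the last is €178.09.
Total paid = 50·€180.00 + €178.09 = €9,178.09.
Total interest = total paid − principal = €9,178.09 − €6,006.00 = €3,172.09.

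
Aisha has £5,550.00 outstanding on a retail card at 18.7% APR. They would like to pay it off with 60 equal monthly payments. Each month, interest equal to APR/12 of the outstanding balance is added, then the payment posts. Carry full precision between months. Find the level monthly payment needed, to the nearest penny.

Monthly rate r = 18.7%/12 = 1.55833% = 0.0155833.
Level-payment amortization: P = B₀·r / (1 − (1+r)^(−n)) = 5550.00·0.0155833 / (1 − 1.01558^(−60)).
Denominator 1 − (1+r)^(−60) = 0.604573205.
P = 86.4875 / 0.604573205 ≈ 143.06.

£143.06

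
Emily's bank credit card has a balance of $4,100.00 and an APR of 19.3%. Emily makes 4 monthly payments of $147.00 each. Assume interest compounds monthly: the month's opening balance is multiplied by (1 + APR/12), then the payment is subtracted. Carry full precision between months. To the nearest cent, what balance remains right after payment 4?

$3,767.86

Monthly rate r = 19.3%/12 = 1.60833% = 0.0160833.
Each month: B ← B·(1+r) − $147.00.
Month 1: interest $65.94; balance after payment $4,018.94.
Month 2: interest $64.64; balance after payment $3,936.58.
Month 3: interest $63.31; balance after payment $3,852.89.
Month 4: interest $61.97; balance after payment $3,767.86.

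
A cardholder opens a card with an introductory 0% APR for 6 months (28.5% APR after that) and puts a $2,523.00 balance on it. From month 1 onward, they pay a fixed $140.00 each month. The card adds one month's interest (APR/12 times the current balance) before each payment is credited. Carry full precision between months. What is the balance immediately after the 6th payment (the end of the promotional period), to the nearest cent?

$1,683.00

Promo months 1–6 at r₀ = 0%/12 = 0; months 7+ at r₁ = 28.5%/12 = 0.02375.
After month 6 (no interest yet): B = $2,523.00 − 6·$140.00 = $1,683.00.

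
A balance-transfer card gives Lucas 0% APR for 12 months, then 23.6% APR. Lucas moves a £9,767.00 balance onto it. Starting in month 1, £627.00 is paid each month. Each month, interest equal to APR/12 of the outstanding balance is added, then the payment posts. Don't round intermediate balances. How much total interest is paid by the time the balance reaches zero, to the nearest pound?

£107

Promo months 1–12 at r₀ = 0%/12 = 0; months 13+ at r₁ = 23.6%/12 = 0.0196667.
After month 12 (no interest yet): B = £9,767.00 − 12·£627.00 = £2,243.00.
Then at r₁ with £627.00/mo: n₂ = −ln(1 − r₁·B/P)/ln(1+r₁) ≈ 3.75 → 4 more payments.
Total paid = 15·£627.00 + £468.76 = £9,873.76; interest = £9,873.76 − £9,767.00 = £106.76.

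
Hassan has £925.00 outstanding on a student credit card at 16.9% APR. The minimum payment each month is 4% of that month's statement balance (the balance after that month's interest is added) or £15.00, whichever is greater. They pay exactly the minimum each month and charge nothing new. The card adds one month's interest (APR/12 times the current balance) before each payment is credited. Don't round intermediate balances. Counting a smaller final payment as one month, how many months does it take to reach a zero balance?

65 months

Monthly rate r = 16.9%/12 = 1.40833% = 0.0140833.
While 4% of the post-interest balance exceeds £15.00, each month B ← (B·(1+r))·(1 − 0.04), i.e. B shrinks by the factor (1+r)·0.96 = 0.97352.
This holds for months 1–35. Entering month 36 the balance is £361.59; 4% of the post-interest balance is now below £15.00, so the flat £15.00 minimum applies from here.
From month 36 a fixed £15.00 at rate r clears £361.59 in 30 more payments. Total: 35 + 30 = 65 months.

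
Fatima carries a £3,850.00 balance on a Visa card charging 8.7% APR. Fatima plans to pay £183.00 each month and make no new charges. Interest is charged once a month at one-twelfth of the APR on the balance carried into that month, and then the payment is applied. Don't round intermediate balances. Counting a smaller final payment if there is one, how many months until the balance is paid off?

23 months

Monthly rate r = 8.7%/12 = 0.725% = 0.00725.
Recurrence: B ← B·(1+r) − £183.00.
Month 1: interest £27.91; balance after payment £3,694.91.
Month 2: interest £26.79; balance after payment £3,538.70.
Closed form: n = −ln(1 − rB₀/P)/ln(1+r) = −ln(0.84747)/ln(1.00725) ≈ 22.910, so the balance reaches zero during payment 23.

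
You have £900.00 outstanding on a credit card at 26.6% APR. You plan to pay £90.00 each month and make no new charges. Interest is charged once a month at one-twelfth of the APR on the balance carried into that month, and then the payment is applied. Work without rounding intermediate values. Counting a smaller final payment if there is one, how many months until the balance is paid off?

12 payments

Monthly rate r = 26.6%/12 = 2.21667% = 0.0221667.
Recurrence: B ← B·(1+r) − £90.00.
Month 1: interest £19.95; balance after payment £829.95.
Month 2: interest £18.40; balance after payment £758.35.
Closed form: n = −ln(1 − rB₀/P)/ln(1+r) = −ln(0.77833)/ln(1.02217) ≈ 11.430, so the balance reaches zero during payment 12.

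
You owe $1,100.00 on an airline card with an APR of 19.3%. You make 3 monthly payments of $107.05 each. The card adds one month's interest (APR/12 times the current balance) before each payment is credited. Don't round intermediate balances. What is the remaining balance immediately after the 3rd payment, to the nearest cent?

$827.59

Monthly rate r = 19.3%/12 = 1.60833% = 0.0160833.
Each month: B ← B·(1+r) − $107.05.
Month 1: interest $17.69; balance after payment $1,010.64.
Month 2: interest $16.25; balance after payment $919.85.
Month 3: interest $14.79; balance after payment $827.59.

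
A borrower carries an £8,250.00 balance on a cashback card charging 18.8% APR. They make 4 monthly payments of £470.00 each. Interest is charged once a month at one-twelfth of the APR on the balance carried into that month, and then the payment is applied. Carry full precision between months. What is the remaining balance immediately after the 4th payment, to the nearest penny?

£6,854.63

Monthly rate r = 18.8%/12 = 1.56667% = 0.0156667.
Each month: B ← B·(1+r) − £470.00.
Month 1: interest £129.25; balance after payment £7,909.25.
Month 2: interest £123.91; balance after payment £7,563.16.
Month 3: interest £118.49; balance after payment £7,211.65.
Month 4: interest £112.98; balance after payment £6,854.63.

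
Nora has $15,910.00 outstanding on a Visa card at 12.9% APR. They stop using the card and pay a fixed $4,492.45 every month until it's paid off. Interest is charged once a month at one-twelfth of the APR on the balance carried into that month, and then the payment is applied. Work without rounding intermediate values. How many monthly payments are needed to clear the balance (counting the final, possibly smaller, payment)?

4 payments

Monthly rate r = 12.9%/12 = 1.075% = 0.01075.
Recurrence: B ← B·(1+r) − $4,492.45.
Month 1: interest $171.03; balance after payment $11,588.58.
Month 2: interest $124.58; balance after payment $7,220.71.
Month 3: interest $77.62; balance after payment $2,805.88.
Month 4: interest $30.16; balance after payment $0.00.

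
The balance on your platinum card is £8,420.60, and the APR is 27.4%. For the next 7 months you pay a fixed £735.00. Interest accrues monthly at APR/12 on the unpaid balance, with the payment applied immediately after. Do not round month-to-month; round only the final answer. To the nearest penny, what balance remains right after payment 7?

£4,351.12

Monthly rate r = 27.4%/12 = 2.28333% = 0.0228333.
Each month: B ← B·(1+r) − £735.00.
Month 1: interest £192.27; balance after payment £7,877.87.
Month 2: interest £179.88; balance after payment £7,322.75.
Month 3: interest £167.20; balance after payment £6,754.95.
Month 4: interest £154.24; balance after payment £6,174.19.
Month 5: interest £140.98; balance after payment £5,580.17.
Month 6: interest £127.41; balance after payment £4,972.58.
Month 7: interest £113.54; balance after payment £4,351.12.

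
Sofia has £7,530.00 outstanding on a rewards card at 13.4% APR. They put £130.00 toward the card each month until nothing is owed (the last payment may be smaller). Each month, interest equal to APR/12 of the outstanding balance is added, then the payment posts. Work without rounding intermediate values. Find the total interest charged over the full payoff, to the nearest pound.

Monthly rate r = 13.4%/12 = 1.11667% = 0.0111667.
Payoff takes n = ⌈−ln(1 − rB₀/P)/ln(1+r)⌉ = ⌈93.720⌉ = 94 payments; the last is £93.78.
Total paid = 93·£130.00 + £93.78 = £12,183.78.
Total interest = total paid − principal = £12,183.78 − £7,530.00 = £4,653.78.

£4,654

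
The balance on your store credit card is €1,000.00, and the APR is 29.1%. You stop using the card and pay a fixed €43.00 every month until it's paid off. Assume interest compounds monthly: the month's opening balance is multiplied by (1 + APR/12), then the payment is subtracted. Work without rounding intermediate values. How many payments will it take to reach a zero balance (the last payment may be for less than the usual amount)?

Monthly rate r = 29.1%/12 = 2.425% = 0.02425.
Recurrence: B ← B·(1+r) − €43.00.
Month 1: interest €24.25; balance after payment €981.25.
Month 2: interest €23.80; balance after payment €962.05.
Closed form: n = −ln(1 − rB₀/P)/ln(1+r) = −ln(0.43605)/ln(1.02425) ≈ 34.640, so the balance reaches zero during payment 35.

35 payments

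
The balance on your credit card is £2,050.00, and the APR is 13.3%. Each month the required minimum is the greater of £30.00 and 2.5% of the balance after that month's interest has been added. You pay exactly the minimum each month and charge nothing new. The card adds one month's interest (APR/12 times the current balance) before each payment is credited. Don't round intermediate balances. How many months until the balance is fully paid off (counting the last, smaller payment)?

91 months

Monthly rate r = 13.3%/12 = 1.10833% = 0.0110833.
While 2.5% of the post-interest balance exceeds £30.00, each month B ← (B·(1+r))·(1 − 0.025), i.e. B shrinks by the factor (1+r)·0.975 = 0.98581.
This holds for months 1–39. Entering month 40 the balance is £1,173.88; 2.5% of the post-interest balance is now below £30.00, so the flat £30.00 minimum applies from here.
From month 40 a fixed £30.00 at rate r clears £1,173.88 in 52 more payments. Total: 39 + 52 = 91 months.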